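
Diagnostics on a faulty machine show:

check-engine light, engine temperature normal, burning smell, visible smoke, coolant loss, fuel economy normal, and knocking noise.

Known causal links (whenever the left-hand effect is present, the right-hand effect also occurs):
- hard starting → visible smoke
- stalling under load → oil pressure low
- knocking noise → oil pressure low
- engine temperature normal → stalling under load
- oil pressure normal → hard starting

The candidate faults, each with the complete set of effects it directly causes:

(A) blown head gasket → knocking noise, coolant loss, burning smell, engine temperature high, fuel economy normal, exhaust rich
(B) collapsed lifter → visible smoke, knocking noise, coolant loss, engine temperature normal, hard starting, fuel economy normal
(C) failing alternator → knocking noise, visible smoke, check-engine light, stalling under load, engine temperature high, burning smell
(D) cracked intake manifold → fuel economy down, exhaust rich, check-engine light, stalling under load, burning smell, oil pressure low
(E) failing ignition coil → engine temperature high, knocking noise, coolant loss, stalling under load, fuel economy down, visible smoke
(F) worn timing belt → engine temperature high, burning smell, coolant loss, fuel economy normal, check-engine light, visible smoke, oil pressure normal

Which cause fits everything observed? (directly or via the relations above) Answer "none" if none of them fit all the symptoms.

Checking each candidate against the observations:
(A) blown head gasket — check-engine light ✗; engine temperature normal ✗; burning smell ✓; visible smoke ✗; coolant loss ✓; fuel economy normal ✓; knocking noise ✓
(B) collapsed lifter — check-engine light ✗; engine temperature normal ✓; burning smell ✗; visible smoke ✓; coolant loss ✓; fuel economy normal ✓; knocking noise ✓
(C) failing alternator — check-engine light ✓; engine temperature normal ✗; burning smell ✓; visible smoke ✓; coolant loss ✗; fuel economy normal ✗; knocking noise ✓
(D) cracked intake manifold — fails on engine temperature normal, visible smoke, coolant loss, fuel economy normal, knocking noise (predicts fuel economy down, not fuel economy normal)
(E) failing ignition coil — fails on check-engine light, engine temperature normal, burning smell, fuel economy normal (predicts engine temperature high, not engine temperature normal; predicts fuel economy down, not fuel economy normal)
(F) worn timing belt — check-engine light ✓; engine temperature normal ✗; burning smell ✓; visible smoke ✓; coolant loss ✓; fuel economy normal ✓; knocking noise ✗
Every candidate fails on at least one observation.

none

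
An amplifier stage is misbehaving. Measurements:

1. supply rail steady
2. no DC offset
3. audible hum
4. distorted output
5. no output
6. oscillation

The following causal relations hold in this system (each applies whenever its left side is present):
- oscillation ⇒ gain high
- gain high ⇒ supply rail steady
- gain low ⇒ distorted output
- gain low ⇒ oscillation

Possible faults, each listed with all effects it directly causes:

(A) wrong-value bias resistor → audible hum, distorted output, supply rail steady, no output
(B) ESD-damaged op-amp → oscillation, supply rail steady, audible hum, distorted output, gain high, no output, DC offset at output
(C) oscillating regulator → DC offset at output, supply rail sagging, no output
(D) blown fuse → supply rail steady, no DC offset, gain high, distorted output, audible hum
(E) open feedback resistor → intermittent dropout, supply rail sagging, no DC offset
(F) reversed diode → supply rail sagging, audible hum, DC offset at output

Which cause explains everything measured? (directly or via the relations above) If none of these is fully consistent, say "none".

none

Checking each candidate against the observations:
(A) wrong-value bias resistor — does not account for no DC offset, oscillation
(B) ESD-damaged op-amp — fails on no DC offset (predicts DC offset at output, not no DC offset)
(C) oscillating regulator — fails on supply rail steady, no DC offset, audible hum, distorted output, oscillation (predicts supply rail sagging, not supply rail steady; predicts DC offset at output, not no DC offset)
(D) blown fuse — does not account for no output, oscillation
(E) open feedback resistor — fails on supply rail steady, audible hum, distorted output, no output, oscillation (predicts supply rail sagging, not supply rail steady)
(F) reversed diode — supply rail steady miss; no DC offset miss; audible hum match; distorted output miss; no output miss; oscillation miss
No candidate is consistent with all observations.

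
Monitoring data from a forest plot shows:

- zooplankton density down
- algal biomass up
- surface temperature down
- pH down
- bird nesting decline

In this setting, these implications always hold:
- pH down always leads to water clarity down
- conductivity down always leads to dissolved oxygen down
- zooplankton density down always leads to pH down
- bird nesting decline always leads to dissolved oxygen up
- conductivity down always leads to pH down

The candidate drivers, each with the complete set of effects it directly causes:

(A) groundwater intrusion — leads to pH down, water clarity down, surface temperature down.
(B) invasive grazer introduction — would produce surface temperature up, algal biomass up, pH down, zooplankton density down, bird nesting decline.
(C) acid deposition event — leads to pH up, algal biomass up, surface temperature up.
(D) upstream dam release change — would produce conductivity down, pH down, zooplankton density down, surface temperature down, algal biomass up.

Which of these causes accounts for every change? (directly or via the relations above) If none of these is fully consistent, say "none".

none

Checking each candidate against the observations:
(A) groundwater intrusion — does not account for zooplankton density down, algal biomass up, bird nesting decline
(B) invasive grazer introduction — zooplankton density down yes; algal biomass up yes; surface temperature down NO; pH down yes; bird nesting decline yes
(C) acid deposition event — zooplankton density down NO; algal biomass up yes; surface temperature down NO; pH down NO; bird nesting decline NO
(D) upstream dam release change — does not account for bird nesting decline
None of the listed candidates fits everything.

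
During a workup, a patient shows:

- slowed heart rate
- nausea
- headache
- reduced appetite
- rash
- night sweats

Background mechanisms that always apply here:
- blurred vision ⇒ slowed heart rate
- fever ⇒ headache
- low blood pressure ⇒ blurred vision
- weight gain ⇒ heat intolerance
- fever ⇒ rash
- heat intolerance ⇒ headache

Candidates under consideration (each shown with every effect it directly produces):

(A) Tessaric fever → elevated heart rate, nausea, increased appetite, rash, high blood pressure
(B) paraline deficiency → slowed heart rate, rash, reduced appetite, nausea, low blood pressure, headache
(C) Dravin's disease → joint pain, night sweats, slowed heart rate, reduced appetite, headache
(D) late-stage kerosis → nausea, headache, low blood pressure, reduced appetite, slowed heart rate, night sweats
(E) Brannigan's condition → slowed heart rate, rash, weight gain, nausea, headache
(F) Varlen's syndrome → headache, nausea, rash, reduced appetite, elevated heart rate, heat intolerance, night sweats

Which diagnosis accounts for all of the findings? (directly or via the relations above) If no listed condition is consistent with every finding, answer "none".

Testing each hypothesis:
(A) Tessaric fever — fails on slowed heart rate, headache, reduced appetite, night sweats (predicts elevated heart rate, not slowed heart rate; predicts increased appetite, not reduced appetite)
(B) paraline deficiency — does not account for night sweats
(C) Dravin's disease — slowed heart rate +; nausea -; headache +; reduced appetite +; rash -; night sweats +
(D) late-stage kerosis — does not account for rash
(E) Brannigan's condition — does not account for reduced appetite, night sweats
(F) Varlen's syndrome — slowed heart rate -; nausea +; headache +; reduced appetite +; rash +; night sweats +
None of the listed candidates fits everything.

none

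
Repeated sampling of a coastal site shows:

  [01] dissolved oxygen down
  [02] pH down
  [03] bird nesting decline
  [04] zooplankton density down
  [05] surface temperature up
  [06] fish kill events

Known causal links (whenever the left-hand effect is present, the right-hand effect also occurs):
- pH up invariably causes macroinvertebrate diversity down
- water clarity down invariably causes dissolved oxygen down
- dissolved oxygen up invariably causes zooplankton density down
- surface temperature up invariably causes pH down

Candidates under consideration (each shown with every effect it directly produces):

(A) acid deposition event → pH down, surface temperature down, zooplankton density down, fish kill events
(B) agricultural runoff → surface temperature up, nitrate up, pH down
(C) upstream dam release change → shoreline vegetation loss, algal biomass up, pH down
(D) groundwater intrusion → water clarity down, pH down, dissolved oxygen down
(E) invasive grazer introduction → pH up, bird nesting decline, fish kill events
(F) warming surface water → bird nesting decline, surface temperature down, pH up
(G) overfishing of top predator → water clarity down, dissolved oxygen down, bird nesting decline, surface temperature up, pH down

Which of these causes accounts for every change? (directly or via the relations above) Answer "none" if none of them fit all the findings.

Testing each hypothesis:
(A) acid deposition event — dissolved oxygen down NO; pH down yes; bird nesting decline NO; zooplankton density down yes; surface temperature up NO; fish kill events yes
(B) agricultural runoff — dissolved oxygen down NO; pH down yes; bird nesting decline NO; zooplankton density down NO; surface temperature up yes; fish kill events NO
(C) upstream dam release change — dissolved oxygen down NO; pH down yes; bird nesting decline NO; zooplankton density down NO; surface temperature up NO; fish kill events NO
(D) groundwater intrusion — dissolved oxygen down yes; pH down yes; bird nesting decline NO; zooplankton density down NO; surface temperature up NO; fish kill events NO
(E) invasive grazer introduction — fails on dissolved oxygen down, pH down, zooplankton density down, surface temperature up (predicts pH up, not pH down)
(F) warming surface water — dissolved oxygen down NO; pH down NO; bird nesting decline yes; zooplankton density down NO; surface temperature up NO; fish kill events NO
(G) overfishing of top predator — does not account for zooplankton density down, fish kill events
No candidate is consistent with all observations.

none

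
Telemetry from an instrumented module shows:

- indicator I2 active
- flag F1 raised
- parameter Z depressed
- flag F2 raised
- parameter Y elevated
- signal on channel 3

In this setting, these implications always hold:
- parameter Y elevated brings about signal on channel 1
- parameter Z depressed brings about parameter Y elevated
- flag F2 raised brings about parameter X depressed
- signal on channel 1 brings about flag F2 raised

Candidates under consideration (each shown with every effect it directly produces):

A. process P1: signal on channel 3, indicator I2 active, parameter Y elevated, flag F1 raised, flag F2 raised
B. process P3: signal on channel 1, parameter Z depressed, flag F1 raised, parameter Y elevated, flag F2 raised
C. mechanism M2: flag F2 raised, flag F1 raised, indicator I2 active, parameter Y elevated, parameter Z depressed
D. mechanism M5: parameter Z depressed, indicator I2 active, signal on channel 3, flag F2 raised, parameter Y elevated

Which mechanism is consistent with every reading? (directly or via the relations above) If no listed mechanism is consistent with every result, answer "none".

Per-candidate check:
(A) process P1 — indicator I2 active ✓; flag F1 raised ✓; parameter Z depressed ✗; flag F2 raised ✓; parameter Y elevated ✓; signal on channel 3 ✓
(B) process P3 — indicator I2 active ✗; flag F1 raised ✓; parameter Z depressed ✓; flag F2 raised ✓; parameter Y elevated ✓; signal on channel 3 ✗
(C) mechanism M2 — does not account for signal on channel 3
(D) mechanism M5 — does not account for flag F1 raised
No candidate is consistent with all observations.

none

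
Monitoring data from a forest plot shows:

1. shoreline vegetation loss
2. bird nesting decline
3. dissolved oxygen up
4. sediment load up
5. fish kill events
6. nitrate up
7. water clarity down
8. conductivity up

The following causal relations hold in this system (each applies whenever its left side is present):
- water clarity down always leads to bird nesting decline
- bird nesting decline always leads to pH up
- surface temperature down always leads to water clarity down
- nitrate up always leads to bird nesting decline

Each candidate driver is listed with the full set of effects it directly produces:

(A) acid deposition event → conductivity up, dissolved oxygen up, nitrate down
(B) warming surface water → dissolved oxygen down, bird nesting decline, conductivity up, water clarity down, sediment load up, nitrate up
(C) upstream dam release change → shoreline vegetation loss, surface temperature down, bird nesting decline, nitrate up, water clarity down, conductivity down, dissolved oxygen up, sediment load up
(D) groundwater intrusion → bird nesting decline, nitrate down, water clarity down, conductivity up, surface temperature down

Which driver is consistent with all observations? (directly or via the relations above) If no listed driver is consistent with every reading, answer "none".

For each candidate, compare predicted effects to what was observed:
(A) acid deposition event — shoreline vegetation loss -; bird nesting decline -; dissolved oxygen up +; sediment load up -; fish kill events -; nitrate up -; water clarity down -; conductivity up +
(B) warming surface water — fails on shoreline vegetation loss, dissolved oxygen up, fish kill events (predicts dissolved oxygen down, not dissolved oxygen up)
(C) upstream dam release change — fails on fish kill events, conductivity up (predicts conductivity down, not conductivity up)
(D) groundwater intrusion — shoreline vegetation loss -; bird nesting decline +; dissolved oxygen up -; sediment load up -; fish kill events -; nitrate up -; water clarity down +; conductivity up +
No candidate is consistent with all observations.

none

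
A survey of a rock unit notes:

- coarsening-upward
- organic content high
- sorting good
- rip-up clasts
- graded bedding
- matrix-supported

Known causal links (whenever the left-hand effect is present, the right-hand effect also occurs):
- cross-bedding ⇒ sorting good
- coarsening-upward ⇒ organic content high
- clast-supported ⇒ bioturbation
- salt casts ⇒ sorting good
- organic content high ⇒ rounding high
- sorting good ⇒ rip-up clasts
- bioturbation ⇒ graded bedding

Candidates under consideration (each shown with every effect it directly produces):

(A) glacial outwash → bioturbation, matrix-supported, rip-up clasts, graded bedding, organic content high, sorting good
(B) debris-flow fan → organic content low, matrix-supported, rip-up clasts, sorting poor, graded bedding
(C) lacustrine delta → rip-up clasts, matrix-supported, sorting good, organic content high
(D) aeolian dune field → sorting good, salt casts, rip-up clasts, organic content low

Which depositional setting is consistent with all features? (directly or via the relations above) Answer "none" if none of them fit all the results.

none

For each candidate, compare predicted effects to what was observed:
(A) glacial outwash — does not account for coarsening-upward
(B) debris-flow fan — coarsening-upward miss; organic content high miss; sorting good miss; rip-up clasts match; graded bedding match; matrix-supported match
(C) lacustrine delta — coarsening-upward miss; organic content high match; sorting good match; rip-up clasts match; graded bedding miss; matrix-supported match
(D) aeolian dune field — fails on coarsening-upward, organic content high, graded bedding, matrix-supported (predicts organic content low, not organic content high)
None of the listed candidates fits everything.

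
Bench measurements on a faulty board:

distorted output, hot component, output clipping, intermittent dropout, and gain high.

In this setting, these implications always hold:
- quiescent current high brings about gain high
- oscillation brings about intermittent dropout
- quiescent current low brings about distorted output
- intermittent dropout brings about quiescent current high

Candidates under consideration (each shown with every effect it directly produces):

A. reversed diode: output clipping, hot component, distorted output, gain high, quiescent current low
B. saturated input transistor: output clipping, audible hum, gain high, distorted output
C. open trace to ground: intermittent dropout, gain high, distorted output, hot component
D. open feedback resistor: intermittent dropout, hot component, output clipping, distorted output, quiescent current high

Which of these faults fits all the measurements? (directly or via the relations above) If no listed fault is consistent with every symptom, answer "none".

For each candidate, compare predicted effects to what was observed:
(A) reversed diode — distorted output +; hot component +; output clipping +; intermittent dropout -; gain high +
(B) saturated input transistor — distorted output +; hot component -; output clipping +; intermittent dropout -; gain high +
(C) open trace to ground — distorted output +; hot component +; output clipping -; intermittent dropout +; gain high +
(D) open feedback resistor — accounts for every observation (gain high via quiescent current high → gain high)
Only (D) is consistent with every observation.

D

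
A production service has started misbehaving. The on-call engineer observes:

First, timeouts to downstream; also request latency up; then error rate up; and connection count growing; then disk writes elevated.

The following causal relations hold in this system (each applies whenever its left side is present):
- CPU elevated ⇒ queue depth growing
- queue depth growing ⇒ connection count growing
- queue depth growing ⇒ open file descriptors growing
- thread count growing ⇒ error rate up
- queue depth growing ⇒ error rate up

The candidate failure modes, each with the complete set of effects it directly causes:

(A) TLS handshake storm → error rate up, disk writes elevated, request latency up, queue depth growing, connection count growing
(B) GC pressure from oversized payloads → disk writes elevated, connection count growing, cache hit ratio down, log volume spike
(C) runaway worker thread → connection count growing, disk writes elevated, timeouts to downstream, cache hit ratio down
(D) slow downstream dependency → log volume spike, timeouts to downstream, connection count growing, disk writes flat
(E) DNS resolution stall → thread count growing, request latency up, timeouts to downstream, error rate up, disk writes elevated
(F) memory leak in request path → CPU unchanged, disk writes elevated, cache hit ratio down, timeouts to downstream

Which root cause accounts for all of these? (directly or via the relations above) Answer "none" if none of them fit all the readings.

Per-candidate check:
(A) TLS handshake storm — timeouts to downstream -; request latency up +; error rate up +; connection count growing +; disk writes elevated +
(B) GC pressure from oversized payloads — timeouts to downstream -; request latency up -; error rate up -; connection count growing +; disk writes elevated +
(C) runaway worker thread — does not account for request latency up, error rate up
(D) slow downstream dependency — timeouts to downstream +; request latency up -; error rate up -; connection count growing +; disk writes elevated -
(E) DNS resolution stall — timeouts to downstream +; request latency up +; error rate up +; connection count growing -; disk writes elevated +
(F) memory leak in request path — timeouts to downstream +; request latency up -; error rate up -; connection count growing -; disk writes elevated +
Every candidate fails on at least one observation.

none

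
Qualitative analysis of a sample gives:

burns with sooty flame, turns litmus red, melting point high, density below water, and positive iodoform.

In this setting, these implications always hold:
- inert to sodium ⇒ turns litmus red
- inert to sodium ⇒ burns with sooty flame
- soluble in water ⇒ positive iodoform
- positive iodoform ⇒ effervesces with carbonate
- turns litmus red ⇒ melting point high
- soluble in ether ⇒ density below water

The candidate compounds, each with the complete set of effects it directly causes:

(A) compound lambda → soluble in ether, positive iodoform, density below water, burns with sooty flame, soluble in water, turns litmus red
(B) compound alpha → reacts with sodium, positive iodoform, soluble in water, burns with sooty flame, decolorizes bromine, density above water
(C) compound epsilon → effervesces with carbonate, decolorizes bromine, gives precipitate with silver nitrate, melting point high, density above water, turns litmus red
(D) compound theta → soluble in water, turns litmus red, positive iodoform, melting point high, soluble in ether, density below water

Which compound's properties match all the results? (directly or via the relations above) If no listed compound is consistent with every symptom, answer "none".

For each candidate, compare predicted effects to what was observed:
(A) compound lambda — burns with sooty flame ✓; turns litmus red ✓; melting point high ✓ (via turns litmus red → melting point high); density below water ✓; positive iodoform ✓
(B) compound alpha — burns with sooty flame ✓; turns litmus red ✗; melting point high ✗; density below water ✗; positive iodoform ✓
(C) compound epsilon — burns with sooty flame ✗; turns litmus red ✓; melting point high ✓; density below water ✗; positive iodoform ✗
(D) compound theta — burns with sooty flame ✗; turns litmus red ✓; melting point high ✓; density below water ✓; positive iodoform ✓
(A) alone accounts for all the evidence.

A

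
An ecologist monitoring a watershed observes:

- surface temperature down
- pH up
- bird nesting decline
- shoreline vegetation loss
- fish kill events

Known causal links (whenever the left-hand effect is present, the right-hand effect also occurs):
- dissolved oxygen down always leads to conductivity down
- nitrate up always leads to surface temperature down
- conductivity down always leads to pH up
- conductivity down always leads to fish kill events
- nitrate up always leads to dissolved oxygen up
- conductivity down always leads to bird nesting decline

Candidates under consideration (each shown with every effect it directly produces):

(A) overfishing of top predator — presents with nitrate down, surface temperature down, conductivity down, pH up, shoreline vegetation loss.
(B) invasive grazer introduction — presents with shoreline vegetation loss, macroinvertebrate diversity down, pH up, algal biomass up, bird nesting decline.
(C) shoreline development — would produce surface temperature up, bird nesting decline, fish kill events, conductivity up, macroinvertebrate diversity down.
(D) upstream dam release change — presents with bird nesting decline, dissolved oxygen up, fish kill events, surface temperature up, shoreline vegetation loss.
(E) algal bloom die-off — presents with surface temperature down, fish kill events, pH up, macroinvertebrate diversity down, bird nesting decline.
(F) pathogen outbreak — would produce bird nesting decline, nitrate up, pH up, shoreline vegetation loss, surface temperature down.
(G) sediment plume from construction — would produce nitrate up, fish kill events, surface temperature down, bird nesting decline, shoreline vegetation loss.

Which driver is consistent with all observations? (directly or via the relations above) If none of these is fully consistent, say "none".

Per-candidate check:
(A) overfishing of top predator — surface temperature down ✓; pH up ✓; bird nesting decline ✓ (via conductivity down → bird nesting decline); shoreline vegetation loss ✓; fish kill events ✓ (via conductivity down → fish kill events)
(B) invasive grazer introduction — surface temperature down ✗; pH up ✓; bird nesting decline ✓; shoreline vegetation loss ✓; fish kill events ✗
(C) shoreline development — fails on surface temperature down, pH up, shoreline vegetation loss (predicts surface temperature up, not surface temperature down)
(D) upstream dam release change — surface temperature down ✗; pH up ✗; bird nesting decline ✓; shoreline vegetation loss ✓; fish kill events ✓
(E) algal bloom die-off — does not account for shoreline vegetation loss
(F) pathogen outbreak — surface temperature down ✓; pH up ✓; bird nesting decline ✓; shoreline vegetation loss ✓; fish kill events ✗
(G) sediment plume from construction — surface temperature down ✓; pH up ✗; bird nesting decline ✓; shoreline vegetation loss ✓; fish kill events ✓
(A) is the only candidate with no mismatches.

A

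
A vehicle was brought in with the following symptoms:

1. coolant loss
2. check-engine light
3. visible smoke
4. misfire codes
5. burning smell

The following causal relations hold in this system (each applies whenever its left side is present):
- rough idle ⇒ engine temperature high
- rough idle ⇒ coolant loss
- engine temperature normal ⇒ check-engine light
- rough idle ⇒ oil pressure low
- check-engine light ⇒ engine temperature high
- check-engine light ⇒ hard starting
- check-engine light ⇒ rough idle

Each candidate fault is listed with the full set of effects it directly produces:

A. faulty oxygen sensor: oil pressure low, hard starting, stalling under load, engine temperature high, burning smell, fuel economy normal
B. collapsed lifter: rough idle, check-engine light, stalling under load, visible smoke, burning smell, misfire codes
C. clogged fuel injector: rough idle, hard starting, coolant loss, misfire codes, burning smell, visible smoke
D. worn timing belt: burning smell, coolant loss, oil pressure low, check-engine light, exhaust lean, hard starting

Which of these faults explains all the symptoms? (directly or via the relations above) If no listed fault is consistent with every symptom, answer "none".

Checking each candidate against the observations:
(A) faulty oxygen sensor — does not account for coolant loss, check-engine light, visible smoke, misfire codes
(B) collapsed lifter — accounts for every observation (coolant loss by rough idle → coolant loss)
(C) clogged fuel injector — coolant loss yes; check-engine light NO; visible smoke yes; misfire codes yes; burning smell yes
(D) worn timing belt — coolant loss yes; check-engine light yes; visible smoke NO; misfire codes NO; burning smell yes
Only (B) is consistent with every observation.

B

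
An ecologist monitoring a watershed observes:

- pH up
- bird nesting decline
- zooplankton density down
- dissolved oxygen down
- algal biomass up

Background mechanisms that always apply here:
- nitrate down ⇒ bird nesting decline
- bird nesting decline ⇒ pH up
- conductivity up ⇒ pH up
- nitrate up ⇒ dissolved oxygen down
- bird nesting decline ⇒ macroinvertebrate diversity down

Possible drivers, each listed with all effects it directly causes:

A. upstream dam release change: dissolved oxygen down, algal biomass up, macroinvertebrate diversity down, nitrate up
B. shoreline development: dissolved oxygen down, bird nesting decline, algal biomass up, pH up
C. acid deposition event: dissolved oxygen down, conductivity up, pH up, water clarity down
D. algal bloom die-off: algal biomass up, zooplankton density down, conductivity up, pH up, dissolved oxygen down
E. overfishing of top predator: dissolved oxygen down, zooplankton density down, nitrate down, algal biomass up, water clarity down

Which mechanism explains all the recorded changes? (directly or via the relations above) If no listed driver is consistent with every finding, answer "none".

E

Per-candidate check:
(A) upstream dam release change — does not account for pH up, bird nesting decline, zooplankton density down
(B) shoreline development — pH up ✓; bird nesting decline ✓; zooplankton density down ✗; dissolved oxygen down ✓; algal biomass up ✓
(C) acid deposition event — does not account for bird nesting decline, zooplankton density down, algal biomass up
(D) algal bloom die-off — does not account for bird nesting decline
(E) overfishing of top predator — accounts for every observation (pH up by nitrate down → bird nesting decline → pH up)
(E) alone accounts for all the evidence.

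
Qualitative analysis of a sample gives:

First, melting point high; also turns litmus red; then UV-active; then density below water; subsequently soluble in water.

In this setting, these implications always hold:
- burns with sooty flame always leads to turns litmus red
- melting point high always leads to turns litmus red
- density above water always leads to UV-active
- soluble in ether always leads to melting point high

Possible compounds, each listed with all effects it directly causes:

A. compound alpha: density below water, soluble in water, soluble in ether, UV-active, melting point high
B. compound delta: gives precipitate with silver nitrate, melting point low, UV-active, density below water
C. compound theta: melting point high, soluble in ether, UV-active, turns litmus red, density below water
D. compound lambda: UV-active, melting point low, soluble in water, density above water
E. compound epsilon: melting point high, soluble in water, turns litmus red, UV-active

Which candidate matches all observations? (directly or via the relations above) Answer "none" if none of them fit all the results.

A

Per-candidate check:
(A) compound alpha — melting point high ✓; turns litmus red ✓ (via melting point high → turns litmus red); UV-active ✓; density below water ✓; soluble in water ✓
(B) compound delta — fails on melting point high, turns litmus red, soluble in water (predicts melting point low, not melting point high)
(C) compound theta — does not account for soluble in water
(D) compound lambda — melting point high ✗; turns litmus red ✗; UV-active ✓; density below water ✗; soluble in water ✓
(E) compound epsilon — does not account for density below water
(A) is the only candidate with no mismatches.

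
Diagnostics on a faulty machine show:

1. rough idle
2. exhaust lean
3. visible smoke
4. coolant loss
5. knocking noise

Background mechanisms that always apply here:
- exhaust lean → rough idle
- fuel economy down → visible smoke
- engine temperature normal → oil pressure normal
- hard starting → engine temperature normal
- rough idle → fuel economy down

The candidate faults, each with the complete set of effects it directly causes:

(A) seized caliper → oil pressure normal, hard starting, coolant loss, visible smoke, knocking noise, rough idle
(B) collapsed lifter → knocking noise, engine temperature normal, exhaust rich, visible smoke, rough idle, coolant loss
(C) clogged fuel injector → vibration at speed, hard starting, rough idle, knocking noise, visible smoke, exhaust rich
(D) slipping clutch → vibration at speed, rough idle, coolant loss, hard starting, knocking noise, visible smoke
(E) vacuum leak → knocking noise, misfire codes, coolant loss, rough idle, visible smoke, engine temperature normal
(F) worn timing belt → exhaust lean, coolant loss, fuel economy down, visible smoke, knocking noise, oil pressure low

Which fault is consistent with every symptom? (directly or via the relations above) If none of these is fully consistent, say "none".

F

Per-candidate check:
(A) seized caliper — does not account for exhaust lean
(B) collapsed lifter — rough idle ✓; exhaust lean ✗; visible smoke ✓; coolant loss ✓; knocking noise ✓
(C) clogged fuel injector — fails on exhaust lean, coolant loss (predicts exhaust rich, not exhaust lean)
(D) slipping clutch — rough idle ✓; exhaust lean ✗; visible smoke ✓; coolant loss ✓; knocking noise ✓
(E) vacuum leak — does not account for exhaust lean
(F) worn timing belt — accounts for every observation (rough idle via exhaust lean → rough idle)
(F) alone accounts for all the evidence.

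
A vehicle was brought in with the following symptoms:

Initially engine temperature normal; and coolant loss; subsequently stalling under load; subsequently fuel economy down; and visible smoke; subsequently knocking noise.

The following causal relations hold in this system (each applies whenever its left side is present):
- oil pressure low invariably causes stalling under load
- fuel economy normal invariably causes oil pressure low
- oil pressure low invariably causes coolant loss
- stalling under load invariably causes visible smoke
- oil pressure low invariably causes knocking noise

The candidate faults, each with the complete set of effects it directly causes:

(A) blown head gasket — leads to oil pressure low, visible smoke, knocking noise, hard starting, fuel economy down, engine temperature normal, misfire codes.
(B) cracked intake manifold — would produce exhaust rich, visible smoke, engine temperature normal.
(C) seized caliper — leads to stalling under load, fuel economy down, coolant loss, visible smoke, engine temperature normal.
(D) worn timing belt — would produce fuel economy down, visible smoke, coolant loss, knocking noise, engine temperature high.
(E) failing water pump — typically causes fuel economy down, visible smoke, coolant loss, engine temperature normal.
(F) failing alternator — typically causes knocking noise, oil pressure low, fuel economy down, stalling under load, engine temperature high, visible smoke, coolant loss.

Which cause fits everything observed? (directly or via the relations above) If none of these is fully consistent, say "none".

Checking each candidate against the observations:
(A) blown head gasket — engine temperature normal match; coolant loss match (through oil pressure low → coolant loss); stalling under load match (through oil pressure low → stalling under load); fuel economy down match; visible smoke match; knocking noise match
(B) cracked intake manifold — engine temperature normal match; coolant loss miss; stalling under load miss; fuel economy down miss; visible smoke match; knocking noise miss
(C) seized caliper — engine temperature normal match; coolant loss match; stalling under load match; fuel economy down match; visible smoke match; knocking noise miss
(D) worn timing belt — fails on engine temperature normal, stalling under load (predicts engine temperature high, not engine temperature normal)
(E) failing water pump — does not account for stalling under load, knocking noise
(F) failing alternator — fails on engine temperature normal (predicts engine temperature high, not engine temperature normal)
(A) is the only candidate with no mismatches.

A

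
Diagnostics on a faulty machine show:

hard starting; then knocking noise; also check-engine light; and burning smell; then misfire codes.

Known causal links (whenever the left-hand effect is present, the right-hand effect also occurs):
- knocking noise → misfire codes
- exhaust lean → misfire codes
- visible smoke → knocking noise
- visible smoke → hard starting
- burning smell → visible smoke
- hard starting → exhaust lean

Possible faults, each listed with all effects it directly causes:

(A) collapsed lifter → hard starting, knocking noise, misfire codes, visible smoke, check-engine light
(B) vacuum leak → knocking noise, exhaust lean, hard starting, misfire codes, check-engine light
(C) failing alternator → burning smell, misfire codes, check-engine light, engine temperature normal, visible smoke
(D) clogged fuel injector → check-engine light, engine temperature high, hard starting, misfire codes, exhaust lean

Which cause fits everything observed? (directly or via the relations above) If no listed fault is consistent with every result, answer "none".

C

For each candidate, compare predicted effects to what was observed:
(A) collapsed lifter — hard starting match; knocking noise match; check-engine light match; burning smell miss; misfire codes match
(B) vacuum leak — hard starting match; knocking noise match; check-engine light match; burning smell miss; misfire codes match
(C) failing alternator — hard starting match (by visible smoke → hard starting); knocking noise match (by visible smoke → knocking noise); check-engine light match; burning smell match; misfire codes match
(D) clogged fuel injector — hard starting match; knocking noise miss; check-engine light match; burning smell miss; misfire codes match
(C) is the only candidate with no mismatches.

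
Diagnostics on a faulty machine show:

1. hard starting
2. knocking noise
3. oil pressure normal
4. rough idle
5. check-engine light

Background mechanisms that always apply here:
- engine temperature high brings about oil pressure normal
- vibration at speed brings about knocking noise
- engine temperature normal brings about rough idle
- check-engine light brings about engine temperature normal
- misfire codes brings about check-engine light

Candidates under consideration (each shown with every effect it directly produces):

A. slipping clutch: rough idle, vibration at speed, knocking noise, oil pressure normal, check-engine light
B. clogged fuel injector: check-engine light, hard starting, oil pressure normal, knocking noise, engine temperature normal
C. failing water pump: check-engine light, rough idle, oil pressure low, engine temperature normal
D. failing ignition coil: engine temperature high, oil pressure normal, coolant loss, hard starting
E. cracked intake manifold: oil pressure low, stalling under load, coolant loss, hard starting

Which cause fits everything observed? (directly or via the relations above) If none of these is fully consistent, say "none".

B

For each candidate, compare predicted effects to what was observed:
(A) slipping clutch — hard starting -; knocking noise +; oil pressure normal +; rough idle +; check-engine light +
(B) clogged fuel injector — hard starting +; knocking noise +; oil pressure normal +; rough idle + (through engine temperature normal → rough idle); check-engine light +
(C) failing water pump — fails on hard starting, knocking noise, oil pressure normal (predicts oil pressure low, not oil pressure normal)
(D) failing ignition coil — hard starting +; knocking noise -; oil pressure normal +; rough idle -; check-engine light -
(E) cracked intake manifold — fails on knocking noise, oil pressure normal, rough idle, check-engine light (predicts oil pressure low, not oil pressure normal)
(B) alone accounts for all the evidence.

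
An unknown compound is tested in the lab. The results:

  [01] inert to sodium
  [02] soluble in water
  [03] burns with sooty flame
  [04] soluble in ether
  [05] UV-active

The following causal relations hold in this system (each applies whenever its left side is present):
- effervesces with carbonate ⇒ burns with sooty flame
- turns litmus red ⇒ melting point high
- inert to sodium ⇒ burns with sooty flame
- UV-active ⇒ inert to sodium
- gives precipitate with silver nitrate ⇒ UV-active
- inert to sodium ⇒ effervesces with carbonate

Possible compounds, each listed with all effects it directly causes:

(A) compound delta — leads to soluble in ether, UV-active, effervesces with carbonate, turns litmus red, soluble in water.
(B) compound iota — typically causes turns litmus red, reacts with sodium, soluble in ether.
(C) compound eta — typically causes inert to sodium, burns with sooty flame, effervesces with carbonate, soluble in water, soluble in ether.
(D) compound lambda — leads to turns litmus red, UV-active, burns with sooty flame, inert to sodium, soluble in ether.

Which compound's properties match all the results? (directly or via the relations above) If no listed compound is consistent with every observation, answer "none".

Per-candidate check:
(A) compound delta — accounts for every observation (inert to sodium via UV-active → inert to sodium)
(B) compound iota — fails on inert to sodium, soluble in water, burns with sooty flame, UV-active (predicts reacts with sodium, not inert to sodium)
(C) compound eta — inert to sodium +; soluble in water +; burns with sooty flame +; soluble in ether +; UV-active -
(D) compound lambda — does not account for soluble in water
Only (A) is consistent with every observation.

A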